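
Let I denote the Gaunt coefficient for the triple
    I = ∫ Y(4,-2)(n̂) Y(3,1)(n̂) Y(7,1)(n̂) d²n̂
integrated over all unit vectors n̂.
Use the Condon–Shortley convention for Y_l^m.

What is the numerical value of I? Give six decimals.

Rules hold: Σm=0, L=14 even, 1≤7≤7.
N = 9·7·15 = 945
Δ = 0!·8!·6!/15! = 1/45045
Racah Σ t=0..0: t=0:+1/20736 = 1/20736
⇒ 3j(4 3 7; 0 0 0)² = 35/1287, sgn -1
Racah Σ t=0..0: t=0:+1/69120 = 1/69120
⇒ 3j(4 3 7; -2 1 1)² = 4/429, sgn +1
4πI² = N·(3j₀)²·(3jₘ)² = 4900/20449
I = -1·√(0.239621/4π) = -0.13808836

-0.138088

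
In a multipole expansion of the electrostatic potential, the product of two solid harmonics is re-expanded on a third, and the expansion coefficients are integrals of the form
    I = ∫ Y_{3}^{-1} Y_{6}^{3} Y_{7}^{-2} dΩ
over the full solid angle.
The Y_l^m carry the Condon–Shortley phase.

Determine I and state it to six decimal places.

Checks pass: Σm=0; 16 even; l₃=7∈[3,9].
(2·3+1)(2·6+1)(2·7+1) = 1365
Δ: 2! 4! 10! / 17! → 1/2042040
sum: t=0:+1/207360 t=1:−1/57600 t=2:+1/207360 = -1/129600
3j²(3 6 7; 0 0 0) = Δ·Π!·Σ² = 168/12155  (sign +1)
sum: t=0:+1/17418240 t=1:−1/483840 t=2:+1/241920 = 37/17418240
3j²(3 6 7; -1 3 -2) = Δ·Π!·Σ² = 1369/136136  (sign -1)
combine: 4πI² = 1365·168/12155·1369/136136 = 86247/454597
take √, sign -1: I = -0.12287224

-0.122872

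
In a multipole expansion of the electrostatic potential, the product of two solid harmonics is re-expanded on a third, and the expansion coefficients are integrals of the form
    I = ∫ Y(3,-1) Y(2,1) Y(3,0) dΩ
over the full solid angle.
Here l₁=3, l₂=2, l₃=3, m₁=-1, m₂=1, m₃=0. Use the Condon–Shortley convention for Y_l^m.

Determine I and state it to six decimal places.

Rules hold: Σm=0, L=8 even, 1≤3≤5.
N = 7·5·7 = 245
Δ = 2!·4!·2!/9! = 1/3780
Racah Σ t=0..2: t=0:+1/24 t=1:−1/4 t=2:+1/24 = -1/6
⇒ 3j(3 2 3; 0 0 0)² = 4/105, sgn +1
Racah Σ t=1..2: t=1:−1/12 t=2:+1/8 = 1/24
⇒ 3j(3 2 3; -1 1 0)² = 1/210, sgn -1
4πI² = N·(3j₀)²·(3jₘ)² = 2/45
I = -1·√(0.0444444/4π) = -0.05947080

-0.059471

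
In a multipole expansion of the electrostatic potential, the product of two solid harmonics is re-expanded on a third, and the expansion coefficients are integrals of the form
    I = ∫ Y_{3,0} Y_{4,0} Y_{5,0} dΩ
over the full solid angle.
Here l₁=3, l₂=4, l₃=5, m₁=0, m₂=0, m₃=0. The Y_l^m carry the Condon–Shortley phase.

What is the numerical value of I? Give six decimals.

0.148374

Checks pass: Σm=0; 12 even; l₃=5∈[1,7].
(2·3+1)(2·4+1)(2·5+1) = 693
Δ: 2! 4! 6! / 13! → 1/180180
sum: t=0:+1/576 t=1:−1/144 t=2:+1/576 = -1/288
3j²(3 4 5; 0 0 0) = Δ·Π!·Σ² = 20/1001  (sign +1)
(m-triple is (0,0,0) — same symbol as above.)
combine: 4πI² = 693·20/1001·20/1001 = 3600/13013
take √, sign +1: I = 0.14837393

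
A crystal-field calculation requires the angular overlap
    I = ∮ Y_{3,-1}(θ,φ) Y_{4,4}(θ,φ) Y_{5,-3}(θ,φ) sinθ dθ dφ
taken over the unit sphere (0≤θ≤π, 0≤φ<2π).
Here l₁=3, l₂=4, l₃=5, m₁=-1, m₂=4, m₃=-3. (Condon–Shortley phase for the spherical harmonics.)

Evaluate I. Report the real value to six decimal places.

0.169606

Checks pass: Σm=0; 12 even; l₃=5∈[1,7].
(2·3+1)(2·4+1)(2·5+1) = 693
Δ: 2! 4! 6! / 13! → 1/180180
sum: t=0:+1/576 t=1:−1/144 t=2:+1/576 = -1/288
3j²(3 4 5; 0 0 0) = Δ·Π!·Σ² = 20/1001  (sign +1)
sum: t=2:+1/5760 = 1/5760
3j²(3 4 5; -1 4 -3) = Δ·Π!·Σ² = 56/2145  (sign +1)
combine: 4πI² = 693·20/1001·56/2145 = 672/1859
take √, sign +1: I = 0.16960553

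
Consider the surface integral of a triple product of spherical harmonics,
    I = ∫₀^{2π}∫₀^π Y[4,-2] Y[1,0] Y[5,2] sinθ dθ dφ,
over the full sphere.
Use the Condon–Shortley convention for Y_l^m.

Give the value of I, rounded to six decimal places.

0.225034

Rules hold: Σm=0, L=10 even, 3≤5≤5.
N = 9·3·11 = 297
Δ = 0!·8!·2!/11! = 1/495
Racah Σ t=0..0: t=0:+1/576 = 1/576
⇒ 3j(4 1 5; 0 0 0)² = 5/99, sgn -1
Racah Σ t=0..0: t=0:+1/1440 = 1/1440
⇒ 3j(4 1 5; -2 0 2)² = 7/165, sgn -1
4πI² = N·(3j₀)²·(3jₘ)² = 7/11
I = +1·√(0.636364/4π) = 0.22503380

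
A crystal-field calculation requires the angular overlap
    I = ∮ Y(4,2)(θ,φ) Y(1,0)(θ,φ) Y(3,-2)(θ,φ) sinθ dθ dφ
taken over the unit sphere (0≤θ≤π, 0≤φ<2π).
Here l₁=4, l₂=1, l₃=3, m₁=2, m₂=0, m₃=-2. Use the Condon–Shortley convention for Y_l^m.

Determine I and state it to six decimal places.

Rules hold: Σm=0, L=8 even, 3≤3≤5.
N = 9·3·7 = 189
Δ = 2!·6!·0!/9! = 1/252
Racah Σ t=1..1: t=1:−1/36 = -1/36
⇒ 3j(4 1 3; 0 0 0)² = 4/63, sgn +1
Racah Σ t=1..1: t=1:−1/120 = -1/120
⇒ 3j(4 1 3; 2 0 -2)² = 1/21, sgn +1
4πI² = N·(3j₀)²·(3jₘ)² = 4/7
I = +1·√(0.571429/4π) = 0.21324362

0.213244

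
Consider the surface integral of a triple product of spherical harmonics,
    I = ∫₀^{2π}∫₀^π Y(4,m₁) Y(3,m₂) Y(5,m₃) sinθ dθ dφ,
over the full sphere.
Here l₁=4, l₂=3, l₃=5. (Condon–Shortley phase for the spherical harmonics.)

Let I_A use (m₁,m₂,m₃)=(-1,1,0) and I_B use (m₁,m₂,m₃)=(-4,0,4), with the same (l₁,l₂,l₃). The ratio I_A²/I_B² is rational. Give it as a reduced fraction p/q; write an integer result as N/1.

5/2352

l's match ⇒ only the (l;m) 3-j factors differ between A and B.
A: triangle coeff Δ(4,3,5) = 1/180180; Σ_t [0,2]: t=0:+1/5760 t=1:−1/288 t=2:+1/288 = 1/5760; (3j)²=1/12012 [(4 3 5; -1 1 0)], sign=-1
B: triangle coeff Δ(4,3,5) = 1/180180; Σ_t [2,2]: t=2:+1/8640 = 1/8640; (3j)²=28/715 [(4 3 5; -4 0 4)], sign=-1
I_A²/I_B² = (1/12012)/(28/715) = 5/2352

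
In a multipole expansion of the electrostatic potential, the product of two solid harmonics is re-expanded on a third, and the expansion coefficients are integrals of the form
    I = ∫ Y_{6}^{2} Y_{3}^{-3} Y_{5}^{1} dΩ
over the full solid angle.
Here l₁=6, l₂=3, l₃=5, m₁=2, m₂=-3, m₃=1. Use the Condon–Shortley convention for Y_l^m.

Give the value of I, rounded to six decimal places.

-0.174062

m-sum 0 ✓  L=14 even ✓  3≤5≤9 ✓
Π(2lᵢ+1) = 13×7×11 = 1001
triangle coeff Δ(6,3,5) = 1/675675
Σ_t [1,3]: t=1:−1/8640 t=2:+1/2304 t=3:−1/8640 = 7/34560
(3j)²=7/429 [(6 3 5; 0 0 0)], sign=-1
Σ_t [0,0]: t=0:+1/27648 = 1/27648
(3j)²=10/429 [(6 3 5; 2 -3 1)], sign=+1
⇒ 4πI² = 490/1287
I = (-1)√(490/1287/(4π)) = -0.17406195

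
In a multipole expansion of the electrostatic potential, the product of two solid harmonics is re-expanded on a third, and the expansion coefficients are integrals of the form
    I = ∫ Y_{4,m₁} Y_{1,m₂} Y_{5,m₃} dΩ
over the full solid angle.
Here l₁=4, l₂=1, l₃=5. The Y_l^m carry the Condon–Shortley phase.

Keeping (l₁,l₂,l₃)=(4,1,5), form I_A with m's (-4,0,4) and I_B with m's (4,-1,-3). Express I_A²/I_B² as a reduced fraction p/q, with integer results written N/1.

9/1

l's match ⇒ only the (l;m) 3-j factors differ between A and B.
A: triangle coeff Δ(4,1,5) = 1/495; Σ_t [0,0]: t=0:+1/40320 = 1/40320; (3j)²=1/55 [(4 1 5; -4 0 4)], sign=-1
B: triangle coeff Δ(4,1,5) = 1/495; Σ_t [0,0]: t=0:+1/80640 = 1/80640; (3j)²=1/495 [(4 1 5; 4 -1 -3)], sign=+1
I_A²/I_B² = (1/55)/(1/495) = 9/1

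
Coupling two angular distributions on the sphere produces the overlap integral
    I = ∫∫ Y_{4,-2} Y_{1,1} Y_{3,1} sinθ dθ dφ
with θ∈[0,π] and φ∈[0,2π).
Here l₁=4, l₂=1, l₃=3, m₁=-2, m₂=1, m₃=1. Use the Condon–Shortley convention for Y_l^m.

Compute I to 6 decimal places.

Checks pass: Σm=0; 8 even; l₃=3∈[3,5].
(2·4+1)(2·1+1)(2·3+1) = 189
Δ: 2! 6! 0! / 9! → 1/252
sum: t=1:−1/36 = -1/36
3j²(4 1 3; 0 0 0) = Δ·Π!·Σ² = 4/63  (sign +1)
sum: t=2:+1/96 = 1/96
3j²(4 1 3; -2 1 1) = Δ·Π!·Σ² = 5/84  (sign +1)
combine: 4πI² = 189·4/63·5/84 = 5/7
take √, sign +1: I = 0.23841361

0.238414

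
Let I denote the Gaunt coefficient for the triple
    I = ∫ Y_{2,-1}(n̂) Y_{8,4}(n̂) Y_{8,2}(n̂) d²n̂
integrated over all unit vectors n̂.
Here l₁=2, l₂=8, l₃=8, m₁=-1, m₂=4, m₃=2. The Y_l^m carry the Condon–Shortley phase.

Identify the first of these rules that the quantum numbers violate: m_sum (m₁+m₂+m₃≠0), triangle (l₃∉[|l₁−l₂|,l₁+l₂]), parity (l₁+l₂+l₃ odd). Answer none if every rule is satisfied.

m_sum

Σmᵢ = 5  ✗
l₃∈[|l₁−l₂|,l₁+l₂]=[6,10], have l₃=8
Σlᵢ = 18 ⇒ even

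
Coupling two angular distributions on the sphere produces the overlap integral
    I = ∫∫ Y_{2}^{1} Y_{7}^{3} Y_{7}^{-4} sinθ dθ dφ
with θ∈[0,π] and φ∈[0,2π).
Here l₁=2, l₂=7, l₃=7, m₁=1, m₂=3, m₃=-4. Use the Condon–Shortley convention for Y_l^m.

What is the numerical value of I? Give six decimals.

Rules hold: Σm=0, L=16 even, 5≤7≤9.
N = 5·15·15 = 1125
Δ = 2!·2!·12!/17! = 1/185640
Racah Σ t=0..2: t=0:+1/2419200 t=1:−1/518400 t=2:+1/2419200 = -1/907200
⇒ 3j(2 7 7; 0 0 0)² = 56/3315, sgn +1
Racah Σ t=0..1: t=0:+1/14515200 t=1:−1/4354560 = -1/6220800
⇒ 3j(2 7 7; 1 3 -4)² = 77/4420, sgn +1
4πI² = N·(3j₀)²·(3jₘ)² = 16170/48841
I = +1·√(0.331074/4π) = 0.16231468

0.162315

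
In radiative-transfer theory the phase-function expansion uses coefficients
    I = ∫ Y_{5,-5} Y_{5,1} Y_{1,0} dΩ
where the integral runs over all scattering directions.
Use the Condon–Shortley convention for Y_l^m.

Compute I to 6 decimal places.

0.000000

m-sum = -5 + 1 + 0 = -4 ≠ 0 ⇒ I = 0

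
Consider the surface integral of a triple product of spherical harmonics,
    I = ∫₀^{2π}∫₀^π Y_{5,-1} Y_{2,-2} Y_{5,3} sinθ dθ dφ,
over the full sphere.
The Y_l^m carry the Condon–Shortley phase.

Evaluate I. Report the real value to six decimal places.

Checks pass: Σm=0; 12 even; l₃=5∈[3,7].
(2·5+1)(2·2+1)(2·5+1) = 605
Δ: 2! 8! 2! / 13! → 1/38610
sum: t=0:+1/2880 t=1:−1/576 t=2:+1/2880 = -1/960
3j²(5 2 5; 0 0 0) = Δ·Π!·Σ² = 10/429  (sign +1)
sum: t=0:+1/5760 = 1/5760
3j²(5 2 5; -1 -2 3) = Δ·Π!·Σ² = 56/2145  (sign +1)
combine: 4πI² = 605·10/429·56/2145 = 560/1521
take √, sign +1: I = 0.17116875

0.171169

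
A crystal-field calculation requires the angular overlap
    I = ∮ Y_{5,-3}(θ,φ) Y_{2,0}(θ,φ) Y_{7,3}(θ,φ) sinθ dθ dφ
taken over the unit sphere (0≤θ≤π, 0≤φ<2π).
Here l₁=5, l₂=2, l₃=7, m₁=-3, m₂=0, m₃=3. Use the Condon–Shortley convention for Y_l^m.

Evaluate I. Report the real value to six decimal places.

-0.186208

Rules hold: Σm=0, L=14 even, 3≤7≤7.
N = 11·5·15 = 825
Δ = 0!·10!·4!/15! = 1/15015
Racah Σ t=0..0: t=0:+1/57600 = 1/57600
⇒ 3j(5 2 7; 0 0 0)² = 21/715, sgn -1
Racah Σ t=0..0: t=0:+1/322560 = 1/322560
⇒ 3j(5 2 7; -3 0 3)² = 18/1001, sgn +1
4πI² = N·(3j₀)²·(3jₘ)² = 810/1859
I = -1·√(0.435718/4π) = -0.18620781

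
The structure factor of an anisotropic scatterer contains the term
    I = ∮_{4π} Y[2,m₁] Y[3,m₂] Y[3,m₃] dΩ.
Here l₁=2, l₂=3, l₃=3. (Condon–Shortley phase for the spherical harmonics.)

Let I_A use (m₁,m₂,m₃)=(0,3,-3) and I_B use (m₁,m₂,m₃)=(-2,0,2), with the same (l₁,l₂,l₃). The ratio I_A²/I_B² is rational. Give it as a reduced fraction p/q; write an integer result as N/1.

5/4

Shared (l₁,l₂,l₃)=(2,3,3): N and (l;000)² cancel in I_A²/I_B².
A: Δ = 2!·2!·4!/9! = 1/3780; Racah Σ t=2..2: t=2:+1/96 = 1/96; ⇒ 3j(2 3 3; 0 3 -3)² = 5/84, sgn +1
B: Δ = 2!·2!·4!/9! = 1/3780; Racah Σ t=2..2: t=2:+1/24 = 1/24; ⇒ 3j(2 3 3; -2 0 2)² = 1/21, sgn -1
I_A²/I_B² = (5/84)/(1/21) = 5/4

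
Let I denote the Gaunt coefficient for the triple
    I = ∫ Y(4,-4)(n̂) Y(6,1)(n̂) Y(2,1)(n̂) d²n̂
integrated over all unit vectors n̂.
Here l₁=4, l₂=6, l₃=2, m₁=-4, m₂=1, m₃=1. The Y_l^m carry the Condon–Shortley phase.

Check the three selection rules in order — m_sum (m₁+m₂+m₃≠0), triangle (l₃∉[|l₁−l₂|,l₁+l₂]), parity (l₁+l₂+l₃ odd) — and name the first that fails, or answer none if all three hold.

m_sum

Σmᵢ = -2  ✗
l₃∈[|l₁−l₂|,l₁+l₂]=[2,10], have l₃=2
Σlᵢ = 12 ⇒ even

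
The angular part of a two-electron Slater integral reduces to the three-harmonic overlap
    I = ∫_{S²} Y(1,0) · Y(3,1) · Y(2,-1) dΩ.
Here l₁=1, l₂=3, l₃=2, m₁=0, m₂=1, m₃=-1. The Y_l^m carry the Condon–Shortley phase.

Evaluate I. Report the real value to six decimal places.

Rules hold: Σm=0, L=6 even, 2≤2≤4.
N = 3·7·5 = 105
Δ = 2!·0!·4!/7! = 1/105
Racah Σ t=1..1: t=1:−1/4 = -1/4
⇒ 3j(1 3 2; 0 0 0)² = 3/35, sgn -1
Racah Σ t=1..1: t=1:−1/6 = -1/6
⇒ 3j(1 3 2; 0 1 -1)² = 8/105, sgn +1
4πI² = N·(3j₀)²·(3jₘ)² = 24/35
I = -1·√(0.685714/4π) = -0.23359668

-0.233597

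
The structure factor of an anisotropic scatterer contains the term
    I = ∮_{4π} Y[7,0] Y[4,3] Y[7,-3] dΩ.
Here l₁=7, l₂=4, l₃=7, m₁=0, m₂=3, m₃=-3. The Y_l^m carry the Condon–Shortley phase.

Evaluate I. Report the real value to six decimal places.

0.094835

m-sum 0 ✓  L=18 even ✓  3≤7≤11 ✓
Π(2lᵢ+1) = 15×9×15 = 2025
triangle coeff Δ(7,4,7) = 1/58198140
Σ_t [0,4]: t=0:+1/17418240 t=1:−1/622080 t=2:+1/230400 t=3:−1/622080 t=4:+1/17418240 = 1/806400
(3j)²=2268/230945 [(7 4 7; 0 0 0)], sign=-1
Σ_t [3,4]: t=3:−1/2488320 t=4:+1/4354560 = -1/5806080
(3j)²=525/92378 [(7 4 7; 0 3 -3)], sign=-1
⇒ 4πI² = 241116750/2133423721
I = (+1)√(241116750/2133423721/(4π)) = 0.09483534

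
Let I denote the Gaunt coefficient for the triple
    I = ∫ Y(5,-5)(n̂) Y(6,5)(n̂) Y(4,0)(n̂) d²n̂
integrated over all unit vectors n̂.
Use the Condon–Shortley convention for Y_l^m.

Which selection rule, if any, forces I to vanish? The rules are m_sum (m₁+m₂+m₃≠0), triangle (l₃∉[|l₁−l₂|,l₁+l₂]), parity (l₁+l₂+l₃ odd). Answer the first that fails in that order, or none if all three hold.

parity

m₁+m₂+m₃ = -5 + 5 + 0 = 0  ✓
triangle: |5−6|=1 ≤ l₃=4 ≤ 5+6=11  ✓
parity: l₁+l₂+l₃ = 15 is odd  ✗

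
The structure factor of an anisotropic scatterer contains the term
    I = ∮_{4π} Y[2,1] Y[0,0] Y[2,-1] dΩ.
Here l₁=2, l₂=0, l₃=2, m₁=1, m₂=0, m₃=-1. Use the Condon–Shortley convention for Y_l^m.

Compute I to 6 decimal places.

-0.282095

Checks pass: Σm=0; 4 even; l₃=2∈[2,2].
(2·2+1)(2·0+1)(2·2+1) = 25
Δ: 0! 4! 0! / 5! → 1/5
sum: t=0:+1/4 = 1/4
3j²(2 0 2; 0 0 0) = Δ·Π!·Σ² = 1/5  (sign +1)
sum: t=0:+1/6 = 1/6
3j²(2 0 2; 1 0 -1) = Δ·Π!·Σ² = 1/5  (sign -1)
combine: 4πI² = 25·1/5·1/5 = 1/1
take √, sign -1: I = -0.28209479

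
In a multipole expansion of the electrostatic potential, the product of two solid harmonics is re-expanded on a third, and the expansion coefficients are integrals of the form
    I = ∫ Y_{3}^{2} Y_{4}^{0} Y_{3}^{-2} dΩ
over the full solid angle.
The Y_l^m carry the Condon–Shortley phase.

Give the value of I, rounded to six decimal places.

-0.179515

m-sum 0 ✓  L=10 even ✓  1≤3≤7 ✓
Π(2lᵢ+1) = 7×9×7 = 441
triangle coeff Δ(3,4,3) = 1/34650
Σ_t [1,3]: t=1:−1/72 t=2:+1/16 t=3:−1/72 = 5/144
(3j)²=2/77 [(3 4 3; 0 0 0)], sign=-1
Σ_t [0,1]: t=0:+1/576 t=1:−1/72 = -7/576
(3j)²=7/198 [(3 4 3; 2 0 -2)], sign=+1
⇒ 4πI² = 49/121
I = (-1)√(49/121/(4π)) = -0.17951487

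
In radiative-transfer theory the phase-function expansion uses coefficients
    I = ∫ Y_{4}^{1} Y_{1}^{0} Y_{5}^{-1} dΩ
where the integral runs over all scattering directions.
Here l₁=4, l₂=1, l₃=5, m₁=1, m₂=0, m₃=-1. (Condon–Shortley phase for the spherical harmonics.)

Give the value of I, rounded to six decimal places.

-0.240571

Rules hold: Σm=0, L=10 even, 3≤5≤5.
N = 9·3·11 = 297
Δ = 0!·8!·2!/11! = 1/495
Racah Σ t=0..0: t=0:+1/576 = 1/576
⇒ 3j(4 1 5; 0 0 0)² = 5/99, sgn -1
Racah Σ t=0..0: t=0:+1/720 = 1/720
⇒ 3j(4 1 5; 1 0 -1)² = 8/165, sgn +1
4πI² = N·(3j₀)²·(3jₘ)² = 8/11
I = -1·√(0.727273/4π) = -0.24057125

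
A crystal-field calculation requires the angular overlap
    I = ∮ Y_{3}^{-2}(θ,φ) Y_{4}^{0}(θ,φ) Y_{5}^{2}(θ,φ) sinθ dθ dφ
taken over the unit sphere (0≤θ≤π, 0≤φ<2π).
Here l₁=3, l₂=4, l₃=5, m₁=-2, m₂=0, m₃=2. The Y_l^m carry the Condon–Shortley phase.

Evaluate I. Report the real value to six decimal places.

-0.065427

m-sum 0 ✓  L=12 even ✓  1≤5≤7 ✓
Π(2lᵢ+1) = 7×9×11 = 693
triangle coeff Δ(3,4,5) = 1/180180
Σ_t [0,2]: t=0:+1/576 t=1:−1/144 t=2:+1/576 = -1/288
(3j)²=20/1001 [(3 4 5; 0 0 0)], sign=+1
Σ_t [1,2]: t=1:−1/864 t=2:+1/576 = 1/1728
(3j)²=5/1287 [(3 4 5; -2 0 2)], sign=-1
⇒ 4πI² = 100/1859
I = (-1)√(100/1859/(4π)) = -0.06542675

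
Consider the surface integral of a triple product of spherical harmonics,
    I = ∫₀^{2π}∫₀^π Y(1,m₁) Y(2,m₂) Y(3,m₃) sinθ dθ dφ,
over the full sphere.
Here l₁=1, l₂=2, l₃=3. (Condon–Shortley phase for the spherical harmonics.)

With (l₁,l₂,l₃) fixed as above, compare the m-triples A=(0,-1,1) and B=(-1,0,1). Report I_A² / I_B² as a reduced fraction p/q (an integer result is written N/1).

4/3

l's match ⇒ only the (l;m) 3-j factors differ between A and B.
A: triangle coeff Δ(1,2,3) = 1/105; Σ_t [0,0]: t=0:+1/6 = 1/6; (3j)²=8/105 [(1 2 3; 0 -1 1)], sign=+1
B: triangle coeff Δ(1,2,3) = 1/105; Σ_t [0,0]: t=0:+1/8 = 1/8; (3j)²=2/35 [(1 2 3; -1 0 1)], sign=+1
I_A²/I_B² = (8/105)/(2/35) = 4/3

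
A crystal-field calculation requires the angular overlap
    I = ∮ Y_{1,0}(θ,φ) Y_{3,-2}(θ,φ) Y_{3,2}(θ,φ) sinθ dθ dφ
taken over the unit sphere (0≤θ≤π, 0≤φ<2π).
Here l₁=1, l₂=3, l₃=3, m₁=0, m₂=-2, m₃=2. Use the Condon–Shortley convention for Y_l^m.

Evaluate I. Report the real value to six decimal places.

Σlᵢ=7 odd — θ-integrand is odd under cosθ→−cosθ; I=0

0.000000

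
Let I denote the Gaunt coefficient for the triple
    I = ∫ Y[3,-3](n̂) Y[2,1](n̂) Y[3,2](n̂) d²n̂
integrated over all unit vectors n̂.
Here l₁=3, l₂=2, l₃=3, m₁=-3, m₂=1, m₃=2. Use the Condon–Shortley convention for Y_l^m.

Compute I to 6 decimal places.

-0.210261

Checks pass: Σm=0; 8 even; l₃=3∈[1,5].
(2·3+1)(2·2+1)(2·3+1) = 245
Δ: 2! 4! 2! / 9! → 1/3780
sum: t=0:+1/24 t=1:−1/4 t=2:+1/24 = -1/6
3j²(3 2 3; 0 0 0) = Δ·Π!·Σ² = 4/105  (sign +1)
sum: t=2:+1/48 = 1/48
3j²(3 2 3; -3 1 2) = Δ·Π!·Σ² = 5/84  (sign -1)
combine: 4πI² = 245·4/105·5/84 = 5/9
take √, sign -1: I = -0.21026104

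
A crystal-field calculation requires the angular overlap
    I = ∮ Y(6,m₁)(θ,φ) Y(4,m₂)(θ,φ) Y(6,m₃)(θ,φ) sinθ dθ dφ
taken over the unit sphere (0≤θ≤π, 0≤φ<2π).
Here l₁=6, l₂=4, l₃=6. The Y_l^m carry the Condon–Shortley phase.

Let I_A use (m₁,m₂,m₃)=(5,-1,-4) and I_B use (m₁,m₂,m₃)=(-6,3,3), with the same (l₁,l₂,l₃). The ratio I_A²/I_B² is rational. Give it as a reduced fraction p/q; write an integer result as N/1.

Same 6,4,6: normalisation and zero-m 3j drop out of the ratio.
A: Δ: 4! 8! 4! / 17! → 1/15315300; sum: t=0:+1/725760 t=1:−1/967680 = 1/2903040; 3j²(6 4 6; 5 -1 -4) = Δ·Π!·Σ² = 5/3094  (sign +1)
B: Δ: 4! 8! 4! / 17! → 1/15315300; sum: t=4:+1/5806080 = 1/5806080; 3j²(6 4 6; -6 3 3) = Δ·Π!·Σ² = 9/884  (sign -1)
I_A²/I_B² = (5/3094)/(9/884) = 10/63

10/63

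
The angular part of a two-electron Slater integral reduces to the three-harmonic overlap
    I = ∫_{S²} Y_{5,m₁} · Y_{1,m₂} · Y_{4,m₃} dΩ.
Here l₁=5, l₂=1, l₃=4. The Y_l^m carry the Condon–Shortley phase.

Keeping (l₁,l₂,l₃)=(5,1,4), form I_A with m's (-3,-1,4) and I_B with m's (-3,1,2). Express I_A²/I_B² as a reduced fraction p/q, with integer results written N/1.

1/28

l's match ⇒ only the (l;m) 3-j factors differ between A and B.
A: triangle coeff Δ(5,1,4) = 1/495; Σ_t [0,0]: t=0:+1/80640 = 1/80640; (3j)²=1/495 [(5 1 4; -3 -1 4)], sign=+1
B: triangle coeff Δ(5,1,4) = 1/495; Σ_t [2,2]: t=2:+1/2880 = 1/2880; (3j)²=28/495 [(5 1 4; -3 1 2)], sign=+1
I_A²/I_B² = (1/495)/(28/495) = 1/28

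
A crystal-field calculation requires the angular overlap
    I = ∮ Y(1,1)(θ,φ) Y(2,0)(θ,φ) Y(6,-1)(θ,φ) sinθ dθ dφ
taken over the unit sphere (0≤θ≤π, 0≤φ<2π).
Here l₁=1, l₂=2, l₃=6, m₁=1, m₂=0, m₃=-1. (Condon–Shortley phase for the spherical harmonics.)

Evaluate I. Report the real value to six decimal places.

0.000000

|1−2|≤6≤1+2 violated ⇒ I = 0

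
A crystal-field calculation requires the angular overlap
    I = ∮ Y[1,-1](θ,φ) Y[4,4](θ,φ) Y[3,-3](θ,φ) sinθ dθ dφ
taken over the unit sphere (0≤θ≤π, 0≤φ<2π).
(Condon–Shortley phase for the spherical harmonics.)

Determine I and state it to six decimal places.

Checks pass: Σm=0; 8 even; l₃=3∈[3,5].
(2·1+1)(2·4+1)(2·3+1) = 189
Δ: 2! 0! 6! / 9! → 1/252
sum: t=1:−1/36 = -1/36
3j²(1 4 3; 0 0 0) = Δ·Π!·Σ² = 4/63  (sign +1)
sum: t=2:+1/1440 = 1/1440
3j²(1 4 3; -1 4 -3) = Δ·Π!·Σ² = 1/9  (sign +1)
combine: 4πI² = 189·4/63·1/9 = 4/3
take √, sign +1: I = 0.32573501

0.325735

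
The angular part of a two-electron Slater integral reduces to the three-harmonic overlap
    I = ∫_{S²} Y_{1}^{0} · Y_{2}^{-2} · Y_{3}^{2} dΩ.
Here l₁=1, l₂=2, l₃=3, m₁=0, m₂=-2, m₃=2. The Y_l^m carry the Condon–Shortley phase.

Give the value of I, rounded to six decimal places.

0.184674

Rules hold: Σm=0, L=6 even, 1≤3≤3.
N = 3·5·7 = 105
Δ = 0!·2!·4!/7! = 1/105
Racah Σ t=0..0: t=0:+1/4 = 1/4
⇒ 3j(1 2 3; 0 0 0)² = 3/35, sgn -1
Racah Σ t=0..0: t=0:+1/24 = 1/24
⇒ 3j(1 2 3; 0 -2 2)² = 1/21, sgn -1
4πI² = N·(3j₀)²·(3jₘ)² = 3/7
I = +1·√(0.428571/4π) = 0.18467439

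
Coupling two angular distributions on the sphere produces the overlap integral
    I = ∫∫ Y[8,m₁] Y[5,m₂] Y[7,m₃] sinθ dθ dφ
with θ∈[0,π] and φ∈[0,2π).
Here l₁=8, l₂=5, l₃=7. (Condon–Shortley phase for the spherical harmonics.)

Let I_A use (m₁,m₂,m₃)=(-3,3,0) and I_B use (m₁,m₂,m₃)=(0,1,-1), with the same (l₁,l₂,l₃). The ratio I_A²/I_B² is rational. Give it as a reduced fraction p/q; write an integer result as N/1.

1408/35

l's match ⇒ only the (l;m) 3-j factors differ between A and B.
A: triangle coeff Δ(8,5,7) = 1/814773960; Σ_t [4,6]: t=4:+1/34836480 t=5:−1/12441600 t=6:+1/41472000 = -1/36288000; (3j)²=192/20995 [(8 5 7; -3 3 0)], sign=+1
B: triangle coeff Δ(8,5,7) = 1/814773960; Σ_t [2,6]: t=2:+1/19906560 t=3:−1/3110400 t=4:+1/3317760 t=5:−1/21772800 t=6:+1/1393459200 = -1/66355200; (3j)²=21/92378 [(8 5 7; 0 1 -1)], sign=-1
I_A²/I_B² = (192/20995)/(21/92378) = 1408/35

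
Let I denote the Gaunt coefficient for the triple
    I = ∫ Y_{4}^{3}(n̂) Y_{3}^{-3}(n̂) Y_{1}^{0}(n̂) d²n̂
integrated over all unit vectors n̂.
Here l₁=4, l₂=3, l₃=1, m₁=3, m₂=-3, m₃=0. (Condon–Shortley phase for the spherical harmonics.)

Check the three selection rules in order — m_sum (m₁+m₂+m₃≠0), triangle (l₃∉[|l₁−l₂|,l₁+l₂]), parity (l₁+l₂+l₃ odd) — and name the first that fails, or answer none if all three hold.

azimuthal sum: 3 − 3 + 0 = 0  ✓
1 ≤ 1 ≤ 7 (triangle on l)  ✓
L = 4 + 3 + 1 = 8 (even)  ✓

none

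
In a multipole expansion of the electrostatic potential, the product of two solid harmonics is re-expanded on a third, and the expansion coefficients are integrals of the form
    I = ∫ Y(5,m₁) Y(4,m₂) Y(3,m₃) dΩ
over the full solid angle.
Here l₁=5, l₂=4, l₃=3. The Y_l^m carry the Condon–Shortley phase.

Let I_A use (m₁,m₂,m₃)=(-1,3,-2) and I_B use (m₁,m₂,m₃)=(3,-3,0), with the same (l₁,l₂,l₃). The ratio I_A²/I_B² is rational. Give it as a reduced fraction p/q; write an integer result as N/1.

605/252

l's match ⇒ only the (l;m) 3-j factors differ between A and B.
A: triangle coeff Δ(5,4,3) = 1/180180; Σ_t [5,6]: t=5:−1/1440 t=6:+1/17280 = -11/17280; (3j)²=11/468 [(5 4 3; -1 3 -2)], sign=+1
B: triangle coeff Δ(5,4,3) = 1/180180; Σ_t [0,1]: t=0:+1/2880 t=1:−1/1440 = -1/2880; (3j)²=7/715 [(5 4 3; 3 -3 0)], sign=+1
I_A²/I_B² = (11/468)/(7/715) = 605/252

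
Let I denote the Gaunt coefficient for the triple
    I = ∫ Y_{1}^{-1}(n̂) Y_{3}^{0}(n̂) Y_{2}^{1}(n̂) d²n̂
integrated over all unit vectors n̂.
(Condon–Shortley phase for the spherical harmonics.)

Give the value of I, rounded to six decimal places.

0.143048

Checks pass: Σm=0; 6 even; l₃=2∈[2,4].
(2·1+1)(2·3+1)(2·2+1) = 105
Δ: 2! 0! 4! / 7! → 1/105
sum: t=1:−1/4 = -1/4
3j²(1 3 2; 0 0 0) = Δ·Π!·Σ² = 3/35  (sign -1)
sum: t=2:+1/12 = 1/12
3j²(1 3 2; -1 0 1) = Δ·Π!·Σ² = 1/35  (sign -1)
combine: 4πI² = 105·3/35·1/35 = 9/35
take √, sign +1: I = 0.14304817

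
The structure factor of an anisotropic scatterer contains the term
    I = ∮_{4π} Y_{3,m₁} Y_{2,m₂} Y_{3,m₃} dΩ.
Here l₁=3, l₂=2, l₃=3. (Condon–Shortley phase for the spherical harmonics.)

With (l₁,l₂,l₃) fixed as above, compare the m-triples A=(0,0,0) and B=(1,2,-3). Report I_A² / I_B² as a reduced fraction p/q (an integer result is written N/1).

Same 3,2,3: normalisation and zero-m 3j drop out of the ratio.
A: Δ: 2! 4! 2! / 9! → 1/3780; sum: t=0:+1/24 t=1:−1/4 t=2:+1/24 = -1/6; 3j²(3 2 3; 0 0 0) = Δ·Π!·Σ² = 4/105  (sign +1)
B: Δ: 2! 4! 2! / 9! → 1/3780; sum: t=2:+1/96 = 1/96; 3j²(3 2 3; 1 2 -3) = Δ·Π!·Σ² = 1/42  (sign +1)
I_A²/I_B² = (4/105)/(1/42) = 8/5

8/5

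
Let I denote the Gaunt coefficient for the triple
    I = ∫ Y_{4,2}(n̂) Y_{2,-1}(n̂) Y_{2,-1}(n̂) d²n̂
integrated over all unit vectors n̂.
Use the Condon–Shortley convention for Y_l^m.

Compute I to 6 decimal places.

0.254875

Rules hold: Σm=0, L=8 even, 2≤2≤6.
N = 9·5·5 = 225
Δ = 4!·4!·0!/9! = 1/630
Racah Σ t=2..2: t=2:+1/16 = 1/16
⇒ 3j(4 2 2; 0 0 0)² = 2/35, sgn +1
Racah Σ t=1..1: t=1:−1/36 = -1/36
⇒ 3j(4 2 2; 2 -1 -1)² = 4/63, sgn +1
4πI² = N·(3j₀)²·(3jₘ)² = 40/49
I = +1·√(0.816327/4π) = 0.25487487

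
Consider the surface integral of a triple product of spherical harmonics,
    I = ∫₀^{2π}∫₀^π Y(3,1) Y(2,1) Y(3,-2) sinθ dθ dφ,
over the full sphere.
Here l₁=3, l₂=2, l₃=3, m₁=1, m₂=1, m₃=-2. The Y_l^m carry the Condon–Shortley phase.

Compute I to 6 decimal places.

0.162868

Rules hold: Σm=0, L=8 even, 1≤3≤5.
N = 7·5·7 = 245
Δ = 2!·4!·2!/9! = 1/3780
Racah Σ t=0..2: t=0:+1/24 t=1:−1/4 t=2:+1/24 = -1/6
⇒ 3j(3 2 3; 0 0 0)² = 4/105, sgn +1
Racah Σ t=1..2: t=1:−1/12 t=2:+1/48 = -1/16
⇒ 3j(3 2 3; 1 1 -2)² = 1/28, sgn +1
4πI² = N·(3j₀)²·(3jₘ)² = 1/3
I = +1·√(0.333333/4π) = 0.16286750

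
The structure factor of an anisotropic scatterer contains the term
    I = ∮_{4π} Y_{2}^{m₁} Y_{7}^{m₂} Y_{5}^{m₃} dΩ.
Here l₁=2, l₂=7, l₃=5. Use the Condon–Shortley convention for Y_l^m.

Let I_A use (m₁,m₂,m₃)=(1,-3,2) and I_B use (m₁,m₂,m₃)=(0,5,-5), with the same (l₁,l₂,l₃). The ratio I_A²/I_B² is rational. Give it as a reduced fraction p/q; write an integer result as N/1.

80/11

l's match ⇒ only the (l;m) 3-j factors differ between A and B.
A: triangle coeff Δ(2,7,5) = 1/15015; Σ_t [1,1]: t=1:−1/181440 = -1/181440; (3j)²=32/1001 [(2 7 5; 1 -3 2)], sign=+1
B: triangle coeff Δ(2,7,5) = 1/15015; Σ_t [2,2]: t=2:+1/14515200 = 1/14515200; (3j)²=2/455 [(2 7 5; 0 5 -5)], sign=+1
I_A²/I_B² = (32/1001)/(2/455) = 80/11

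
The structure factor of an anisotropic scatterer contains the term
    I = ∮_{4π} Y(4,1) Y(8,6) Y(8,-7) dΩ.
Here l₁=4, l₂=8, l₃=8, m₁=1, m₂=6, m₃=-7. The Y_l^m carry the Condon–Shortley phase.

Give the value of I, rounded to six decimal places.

0.109103

Rules hold: Σm=0, L=20 even, 4≤8≤12.
N = 9·17·17 = 2601
Δ = 4!·4!·12!/21! = 1/185175900
Racah Σ t=0..4: t=0:+1/557383680 t=1:−1/21772800 t=2:+1/8294400 t=3:−1/21772800 t=4:+1/557383680 = 1/30965760
⇒ 3j(4 8 8; 0 0 0)² = 36/4199, sgn +1
Racah Σ t=2..3: t=2:+1/11496038400 t=3:−1/5748019200 = -1/11496038400
⇒ 3j(4 8 8; 1 6 -7)² = 13/1938, sgn +1
4πI² = N·(3j₀)²·(3jₘ)² = 54/361
I = +1·√(0.149584/4π) = 0.10910342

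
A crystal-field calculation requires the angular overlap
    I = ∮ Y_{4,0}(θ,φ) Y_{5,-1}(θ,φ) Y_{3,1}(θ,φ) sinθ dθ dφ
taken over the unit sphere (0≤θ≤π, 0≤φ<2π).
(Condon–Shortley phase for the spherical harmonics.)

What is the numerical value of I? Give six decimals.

-0.086020

Rules hold: Σm=0, L=12 even, 1≤3≤9.
N = 9·11·7 = 693
Δ = 6!·2!·4!/13! = 1/180180
Racah Σ t=2..4: t=2:+1/576 t=3:−1/144 t=4:+1/576 = -1/288
⇒ 3j(4 5 3; 0 0 0)² = 20/1001, sgn +1
Racah Σ t=2..4: t=2:+1/384 t=3:−1/216 t=4:+1/2304 = -11/6912
⇒ 3j(4 5 3; 0 -1 1)² = 11/1638, sgn -1
4πI² = N·(3j₀)²·(3jₘ)² = 110/1183
I = -1·√(0.0929839/4π) = -0.08601992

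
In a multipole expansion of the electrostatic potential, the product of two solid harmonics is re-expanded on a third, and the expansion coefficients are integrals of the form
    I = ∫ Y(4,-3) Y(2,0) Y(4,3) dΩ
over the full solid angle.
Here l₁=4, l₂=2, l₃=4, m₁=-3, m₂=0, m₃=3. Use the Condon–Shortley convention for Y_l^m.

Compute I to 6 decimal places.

0.057344

Checks pass: Σm=0; 10 even; l₃=4∈[2,6].
(2·4+1)(2·2+1)(2·4+1) = 405
Δ: 2! 6! 2! / 11! → 1/13860
sum: t=0:+1/192 t=1:−1/36 t=2:+1/192 = -5/288
3j²(4 2 4; 0 0 0) = Δ·Π!·Σ² = 20/693  (sign -1)
sum: t=1:−1/720 t=2:+1/480 = 1/1440
3j²(4 2 4; -3 0 3) = Δ·Π!·Σ² = 7/1980  (sign -1)
combine: 4πI² = 405·20/693·7/1980 = 5/121
take √, sign +1: I = 0.05734392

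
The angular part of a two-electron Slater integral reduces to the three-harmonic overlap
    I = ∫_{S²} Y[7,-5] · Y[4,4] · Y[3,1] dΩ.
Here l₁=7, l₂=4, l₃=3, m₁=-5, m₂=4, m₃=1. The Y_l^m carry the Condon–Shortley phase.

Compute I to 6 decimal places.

m-sum 0 ✓  L=14 even ✓  3≤3≤11 ✓
Π(2lᵢ+1) = 15×9×7 = 945
triangle coeff Δ(7,4,3) = 1/45045
Σ_t [4,4]: t=4:+1/20736 = 1/20736
(3j)²=35/1287 [(7 4 3; 0 0 0)], sign=-1
Σ_t [8,8]: t=8:+1/1935360 = 1/1935360
(3j)²=1/91 [(7 4 3; -5 4 1)], sign=+1
⇒ 4πI² = 525/1859
I = (-1)√(525/1859/(4π)) = -0.14991153

-0.149912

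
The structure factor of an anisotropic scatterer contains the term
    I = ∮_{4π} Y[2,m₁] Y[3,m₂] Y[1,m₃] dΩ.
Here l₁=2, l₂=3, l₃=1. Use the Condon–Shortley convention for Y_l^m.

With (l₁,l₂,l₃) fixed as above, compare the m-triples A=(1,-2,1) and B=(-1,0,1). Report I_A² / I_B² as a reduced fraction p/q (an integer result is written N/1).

10/3

l's match ⇒ only the (l;m) 3-j factors differ between A and B.
A: triangle coeff Δ(2,3,1) = 1/105; Σ_t [1,1]: t=1:−1/12 = -1/12; (3j)²=2/21 [(2 3 1; 1 -2 1)], sign=-1
B: triangle coeff Δ(2,3,1) = 1/105; Σ_t [3,3]: t=3:−1/12 = -1/12; (3j)²=1/35 [(2 3 1; -1 0 1)], sign=-1
I_A²/I_B² = (2/21)/(1/35) = 10/3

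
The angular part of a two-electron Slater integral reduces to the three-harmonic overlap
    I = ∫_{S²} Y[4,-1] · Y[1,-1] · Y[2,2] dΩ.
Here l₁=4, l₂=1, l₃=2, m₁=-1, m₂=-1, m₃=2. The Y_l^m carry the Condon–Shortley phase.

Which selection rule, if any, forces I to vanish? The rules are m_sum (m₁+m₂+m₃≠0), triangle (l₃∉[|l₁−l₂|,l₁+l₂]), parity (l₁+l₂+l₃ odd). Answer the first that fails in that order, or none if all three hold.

triangle

azimuthal sum: -1 − 1 + 2 = 0  ✓
3 ≤ 2 ≤ 5 (triangle on l)  ✗
L = 4 + 1 + 2 = 7 (odd)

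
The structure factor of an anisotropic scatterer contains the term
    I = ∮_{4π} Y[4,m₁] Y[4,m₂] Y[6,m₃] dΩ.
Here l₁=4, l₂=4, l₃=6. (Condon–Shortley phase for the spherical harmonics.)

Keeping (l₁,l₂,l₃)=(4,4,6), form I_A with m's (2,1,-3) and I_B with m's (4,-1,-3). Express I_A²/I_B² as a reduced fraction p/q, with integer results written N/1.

7/16

Same 4,4,6: normalisation and zero-m 3j drop out of the ratio.
A: Δ: 2! 6! 6! / 15! → 1/1261260; sum: t=0:+1/11520 t=1:−1/5760 t=2:+1/51840 = -7/103680; 3j²(4 4 6; 2 1 -3) = Δ·Π!·Σ² = 7/858  (sign +1)
B: Δ: 2! 6! 6! / 15! → 1/1261260; sum: t=0:+1/51840 = 1/51840; 3j²(4 4 6; 4 -1 -3) = Δ·Π!·Σ² = 8/429  (sign -1)
I_A²/I_B² = (7/858)/(8/429) = 7/16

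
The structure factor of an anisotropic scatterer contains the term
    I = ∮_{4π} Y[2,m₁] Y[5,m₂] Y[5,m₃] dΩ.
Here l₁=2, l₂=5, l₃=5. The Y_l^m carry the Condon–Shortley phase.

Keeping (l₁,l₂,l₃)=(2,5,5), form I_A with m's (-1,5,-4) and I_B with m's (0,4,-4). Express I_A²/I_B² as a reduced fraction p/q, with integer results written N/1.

15/4

l's match ⇒ only the (l;m) 3-j factors differ between A and B.
A: triangle coeff Δ(2,5,5) = 1/38610; Σ_t [2,2]: t=2:+1/80640 = 1/80640; (3j)²=9/286 [(2 5 5; -1 5 -4)], sign=-1
B: triangle coeff Δ(2,5,5) = 1/38610; Σ_t [1,2]: t=1:−1/40320 t=2:+1/20160 = 1/40320; (3j)²=6/715 [(2 5 5; 0 4 -4)], sign=-1
I_A²/I_B² = (9/286)/(6/715) = 15/4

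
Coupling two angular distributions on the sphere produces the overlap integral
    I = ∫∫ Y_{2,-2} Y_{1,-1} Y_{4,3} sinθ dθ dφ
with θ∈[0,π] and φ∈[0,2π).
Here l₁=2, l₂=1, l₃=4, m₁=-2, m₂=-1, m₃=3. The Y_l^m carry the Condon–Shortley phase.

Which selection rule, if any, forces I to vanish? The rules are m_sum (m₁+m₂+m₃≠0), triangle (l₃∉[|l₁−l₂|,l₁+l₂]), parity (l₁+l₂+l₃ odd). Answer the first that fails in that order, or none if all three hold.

m₁+m₂+m₃ = -2 − 1 + 3 = 0  ✓
triangle: |2−1|=1 ≤ l₃=4 ≤ 2+1=3  ✗
parity: l₁+l₂+l₃ = 7 is odd

triangle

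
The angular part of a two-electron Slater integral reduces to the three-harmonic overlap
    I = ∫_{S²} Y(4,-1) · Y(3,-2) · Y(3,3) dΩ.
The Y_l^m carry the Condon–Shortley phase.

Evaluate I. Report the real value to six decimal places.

0.140463

Rules hold: Σm=0, L=10 even, 1≤3≤7.
N = 9·7·7 = 441
Δ = 4!·4!·2!/11! = 1/34650
Racah Σ t=1..3: t=1:−1/72 t=2:+1/16 t=3:−1/72 = 5/144
⇒ 3j(4 3 3; 0 0 0)² = 2/77, sgn -1
Racah Σ t=1..1: t=1:−1/288 = -1/288
⇒ 3j(4 3 3; -1 -2 3)² = 5/231, sgn -1
4πI² = N·(3j₀)²·(3jₘ)² = 30/121
I = +1·√(0.247934/4π) = 0.14046335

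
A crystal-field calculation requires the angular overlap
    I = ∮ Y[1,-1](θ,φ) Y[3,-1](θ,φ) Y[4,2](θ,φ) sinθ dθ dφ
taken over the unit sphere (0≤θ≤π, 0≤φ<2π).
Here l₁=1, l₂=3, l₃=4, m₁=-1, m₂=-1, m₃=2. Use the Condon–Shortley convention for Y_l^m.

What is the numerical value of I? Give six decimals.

0.238414

Checks pass: Σm=0; 8 even; l₃=4∈[2,4].
(2·1+1)(2·3+1)(2·4+1) = 189
Δ: 0! 2! 6! / 9! → 1/252
sum: t=0:+1/36 = 1/36
3j²(1 3 4; 0 0 0) = Δ·Π!·Σ² = 4/63  (sign +1)
sum: t=0:+1/96 = 1/96
3j²(1 3 4; -1 -1 2) = Δ·Π!·Σ² = 5/84  (sign +1)
combine: 4πI² = 189·4/63·5/84 = 5/7
take √, sign +1: I = 0.23841361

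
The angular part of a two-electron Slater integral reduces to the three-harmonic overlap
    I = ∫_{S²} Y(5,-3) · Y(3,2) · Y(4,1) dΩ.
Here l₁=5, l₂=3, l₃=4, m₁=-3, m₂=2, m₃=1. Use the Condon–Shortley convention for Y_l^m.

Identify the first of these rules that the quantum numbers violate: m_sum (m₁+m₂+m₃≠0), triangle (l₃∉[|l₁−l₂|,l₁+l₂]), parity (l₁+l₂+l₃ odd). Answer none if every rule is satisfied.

Σmᵢ = 0  ✓
l₃∈[|l₁−l₂|,l₁+l₂]=[2,8], have l₃=4  ✓
Σlᵢ = 12 ⇒ even  ✓

none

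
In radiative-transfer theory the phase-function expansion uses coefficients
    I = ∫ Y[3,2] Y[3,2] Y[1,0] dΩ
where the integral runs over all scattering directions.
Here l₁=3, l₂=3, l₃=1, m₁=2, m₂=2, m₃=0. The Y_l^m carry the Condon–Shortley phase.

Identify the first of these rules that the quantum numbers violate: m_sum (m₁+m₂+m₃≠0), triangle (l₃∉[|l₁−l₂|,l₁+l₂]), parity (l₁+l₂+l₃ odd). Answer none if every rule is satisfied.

m_sum

Σmᵢ = 4  ✗
l₃∈[|l₁−l₂|,l₁+l₂]=[0,6], have l₃=1
Σlᵢ = 7 ⇒ odd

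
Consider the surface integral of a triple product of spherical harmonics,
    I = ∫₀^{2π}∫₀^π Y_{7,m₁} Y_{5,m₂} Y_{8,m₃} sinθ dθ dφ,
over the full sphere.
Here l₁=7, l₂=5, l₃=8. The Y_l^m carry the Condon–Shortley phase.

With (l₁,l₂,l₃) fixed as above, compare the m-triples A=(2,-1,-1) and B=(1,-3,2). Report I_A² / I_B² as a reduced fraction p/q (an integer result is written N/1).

Same 7,5,8: normalisation and zero-m 3j drop out of the ratio.
A: Δ: 4! 10! 6! / 21! → 1/814773960; sum: t=0:+1/16588800 t=1:−1/3732480 t=2:+1/5806080 t=3:−1/58060800 t=4:+1/6270566400 = -47/895795200; 3j²(7 5 8; 2 -1 -1) = Δ·Π!·Σ² = 15463/3325608  (sign +1)
B: Δ: 4! 10! 6! / 21! → 1/814773960; sum: t=0:+1/19906560 t=1:−1/10368000 t=2:+1/49766400 = -13/497664000; 3j²(7 5 8; 1 -3 2) = Δ·Π!·Σ² = 91/17765  (sign -1)
I_A²/I_B² = (15463/3325608)/(91/17765) = 11045/12168

11045/12168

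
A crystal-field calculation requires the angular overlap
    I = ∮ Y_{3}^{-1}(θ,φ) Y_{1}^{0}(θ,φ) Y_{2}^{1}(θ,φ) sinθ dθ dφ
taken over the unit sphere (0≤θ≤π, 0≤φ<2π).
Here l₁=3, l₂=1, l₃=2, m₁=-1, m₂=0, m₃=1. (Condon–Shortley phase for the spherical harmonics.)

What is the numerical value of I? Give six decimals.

-0.233597

m-sum 0 ✓  L=6 even ✓  2≤2≤4 ✓
Π(2lᵢ+1) = 7×3×5 = 105
triangle coeff Δ(3,1,2) = 1/105
Σ_t [1,1]: t=1:−1/4 = -1/4
(3j)²=3/35 [(3 1 2; 0 0 0)], sign=-1
Σ_t [1,1]: t=1:−1/6 = -1/6
(3j)²=8/105 [(3 1 2; -1 0 1)], sign=+1
⇒ 4πI² = 24/35
I = (-1)√(24/35/(4π)) = -0.23359668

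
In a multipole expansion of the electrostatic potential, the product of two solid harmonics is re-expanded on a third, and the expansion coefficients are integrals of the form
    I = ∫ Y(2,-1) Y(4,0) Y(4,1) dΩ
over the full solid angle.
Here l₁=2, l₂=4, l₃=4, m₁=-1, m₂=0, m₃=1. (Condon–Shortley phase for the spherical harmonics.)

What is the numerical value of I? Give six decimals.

Rules hold: Σm=0, L=10 even, 2≤4≤6.
N = 5·9·9 = 405
Δ = 2!·2!·6!/11! = 1/13860
Racah Σ t=0..2: t=0:+1/192 t=1:−1/36 t=2:+1/192 = -5/288
⇒ 3j(2 4 4; 0 0 0)² = 20/693, sgn -1
Racah Σ t=1..2: t=1:−1/72 t=2:+1/96 = -1/288
⇒ 3j(2 4 4; -1 0 1)² = 1/462, sgn +1
4πI² = N·(3j₀)²·(3jₘ)² = 150/5929
I = -1·√(0.0252994/4π) = -0.04486937

-0.044869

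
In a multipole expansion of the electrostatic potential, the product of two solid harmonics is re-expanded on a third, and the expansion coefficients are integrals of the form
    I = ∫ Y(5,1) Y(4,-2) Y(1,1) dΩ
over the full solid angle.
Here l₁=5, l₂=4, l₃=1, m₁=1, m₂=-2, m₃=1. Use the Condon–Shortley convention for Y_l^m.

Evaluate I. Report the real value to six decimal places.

-0.120286

Rules hold: Σm=0, L=10 even, 1≤1≤9.
N = 11·9·3 = 297
Δ = 8!·2!·0!/11! = 1/495
Racah Σ t=4..4: t=4:+1/576 = 1/576
⇒ 3j(5 4 1; 0 0 0)² = 5/99, sgn -1
Racah Σ t=2..2: t=2:+1/2880 = 1/2880
⇒ 3j(5 4 1; 1 -2 1)² = 2/165, sgn +1
4πI² = N·(3j₀)²·(3jₘ)² = 2/11
I = -1·√(0.181818/4π) = -0.12028562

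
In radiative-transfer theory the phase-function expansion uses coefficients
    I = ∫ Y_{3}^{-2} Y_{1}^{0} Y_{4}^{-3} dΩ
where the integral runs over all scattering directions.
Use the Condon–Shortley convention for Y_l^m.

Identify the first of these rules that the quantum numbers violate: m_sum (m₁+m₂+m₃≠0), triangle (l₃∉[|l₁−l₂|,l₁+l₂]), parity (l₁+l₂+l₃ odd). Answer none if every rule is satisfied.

m_sum

azimuthal sum: -2 + 0 − 3 = -5  ✗
2 ≤ 4 ≤ 4 (triangle on l)
L = 3 + 1 + 4 = 8 (even)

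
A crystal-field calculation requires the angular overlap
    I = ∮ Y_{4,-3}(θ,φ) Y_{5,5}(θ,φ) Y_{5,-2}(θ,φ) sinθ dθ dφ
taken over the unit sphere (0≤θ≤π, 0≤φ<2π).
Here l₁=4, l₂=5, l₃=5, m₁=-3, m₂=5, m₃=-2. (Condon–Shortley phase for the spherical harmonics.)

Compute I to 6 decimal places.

Checks pass: Σm=0; 14 even; l₃=5∈[1,9].
(2·4+1)(2·5+1)(2·5+1) = 1089
Δ: 4! 4! 6! / 15! → 1/3153150
sum: t=0:+1/69120 t=1:−1/1728 t=2:+1/576 t=3:−1/1728 t=4:+1/69120 = 7/11520
3j²(4 5 5; 0 0 0) = Δ·Π!·Σ² = 2/143  (sign -1)
sum: t=4:+1/103680 = 1/103680
3j²(4 5 5; -3 5 -2) = Δ·Π!·Σ² = 7/429  (sign -1)
combine: 4πI² = 1089·2/143·7/429 = 42/169
take √, sign +1: I = 0.14062948

0.140629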